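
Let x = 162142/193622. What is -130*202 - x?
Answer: -2542337931/96811 ≈ -26261.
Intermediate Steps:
x = 81071/96811 (x = 162142*(1/193622) = 81071/96811 ≈ 0.83741)
-130*202 - x = -130*202 - 1*81071/96811 = -26260 - 81071/96811 = -2542337931/96811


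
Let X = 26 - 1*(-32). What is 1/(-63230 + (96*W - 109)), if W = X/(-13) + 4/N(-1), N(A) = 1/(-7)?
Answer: -13/863919 ≈ -1.5048e-5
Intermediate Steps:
X = 58 (X = 26 + 32 = 58)
N(A) = -⅐
W = -422/13 (W = 58/(-13) + 4/(-⅐) = 58*(-1/13) + 4*(-7) = -58/13 - 28 = -422/13 ≈ -32.462)
1/(-63230 + (96*W - 109)) = 1/(-63230 + (96*(-422/13) - 109)) = 1/(-63230 + (-40512/13 - 109)) = 1/(-63230 - 41929/13) = 1/(-863919/13) = -13/863919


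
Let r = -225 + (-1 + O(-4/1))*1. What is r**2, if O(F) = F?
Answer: 52900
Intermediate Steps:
r = -230 (r = -225 + (-1 - 4/1)*1 = -225 + (-1 - 4*1)*1 = -225 + (-1 - 4)*1 = -225 - 5*1 = -225 - 5 = -230)
r**2 = (-230)**2 = 52900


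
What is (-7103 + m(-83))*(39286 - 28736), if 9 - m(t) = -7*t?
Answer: -80971250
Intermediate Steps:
m(t) = 9 + 7*t (m(t) = 9 - (-7)*t = 9 + 7*t)
(-7103 + m(-83))*(39286 - 28736) = (-7103 + (9 + 7*(-83)))*(39286 - 28736) = (-7103 + (9 - 581))*10550 = (-7103 - 572)*10550 = -7675*10550 = -80971250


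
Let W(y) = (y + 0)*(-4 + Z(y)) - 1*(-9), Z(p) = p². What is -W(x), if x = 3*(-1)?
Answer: 6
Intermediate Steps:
x = -3
W(y) = 9 + y*(-4 + y²) (W(y) = (y + 0)*(-4 + y²) - 1*(-9) = y*(-4 + y²) + 9 = 9 + y*(-4 + y²))
-W(x) = -(9 + (-3)³ - 4*(-3)) = -(9 - 27 + 12) = -1*(-6) = 6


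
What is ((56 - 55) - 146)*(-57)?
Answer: 8265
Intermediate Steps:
((56 - 55) - 146)*(-57) = (1 - 146)*(-57) = -145*(-57) = 8265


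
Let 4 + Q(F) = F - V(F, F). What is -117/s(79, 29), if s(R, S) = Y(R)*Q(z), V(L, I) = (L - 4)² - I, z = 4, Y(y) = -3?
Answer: 39/4 ≈ 9.7500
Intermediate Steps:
V(L, I) = (-4 + L)² - I
Q(F) = -4 - (-4 + F)² + 2*F (Q(F) = -4 + (F - ((-4 + F)² - F)) = -4 + (F + (F - (-4 + F)²)) = -4 + (-(-4 + F)² + 2*F) = -4 - (-4 + F)² + 2*F)
s(R, S) = -12 (s(R, S) = -3*(-20 - 1*4² + 10*4) = -3*(-20 - 1*16 + 40) = -3*(-20 - 16 + 40) = -3*4 = -12)
-117/s(79, 29) = -117/(-12) = -117*(-1/12) = 39/4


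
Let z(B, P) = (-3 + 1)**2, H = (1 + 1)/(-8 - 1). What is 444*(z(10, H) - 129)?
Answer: -55500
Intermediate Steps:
H = -2/9 (H = 2/(-9) = 2*(-1/9) = -2/9 ≈ -0.22222)
z(B, P) = 4 (z(B, P) = (-2)**2 = 4)
444*(z(10, H) - 129) = 444*(4 - 129) = 444*(-125) = -55500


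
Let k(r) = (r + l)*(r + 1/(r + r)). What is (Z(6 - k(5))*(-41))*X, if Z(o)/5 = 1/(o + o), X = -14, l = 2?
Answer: -14350/297 ≈ -48.317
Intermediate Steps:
k(r) = (2 + r)*(r + 1/(2*r)) (k(r) = (r + 2)*(r + 1/(r + r)) = (2 + r)*(r + 1/(2*r)))
Z(o) = 5/(2*o) (Z(o) = 5/(o + o) = 5/((2*o)) = 5*(1/(2*o)) = 5/(2*o))
(Z(6 - k(5))*(-41))*X = ((5/(2*(6 - (½ + 1/5 + 5² + 2*5))))*(-41))*(-14) = ((5/(2*(6 - (½ + ⅕ + 25 + 10))))*(-41))*(-14) = ((5/(2*(6 - 1*357/10)))*(-41))*(-14) = ((5/(2*(6 - 357/10)))*(-41))*(-14) = ((5/(2*(-297/10)))*(-41))*(-14) = (((5/2)*(-10/297))*(-41))*(-14) = -25/297*(-41)*(-14) = (1025/297)*(-14) = -14350/297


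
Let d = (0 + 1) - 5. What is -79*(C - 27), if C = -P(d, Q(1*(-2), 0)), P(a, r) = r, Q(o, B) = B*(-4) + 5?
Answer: 2528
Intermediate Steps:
d = -4 (d = 1 - 5 = -4)
Q(o, B) = 5 - 4*B (Q(o, B) = -4*B + 5 = 5 - 4*B)
C = -5 (C = -(5 - 4*0) = -(5 + 0) = -1*5 = -5)
-79*(C - 27) = -79*(-5 - 27) = -79*(-32) = 2528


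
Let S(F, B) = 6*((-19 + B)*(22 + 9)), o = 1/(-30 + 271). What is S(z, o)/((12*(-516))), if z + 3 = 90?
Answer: 23653/41452 ≈ 0.57061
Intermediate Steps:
z = 87 (z = -3 + 90 = 87)
o = 1/241 ≈ 0.0041494
S(F, B) = -3534 + 186*B (S(F, B) = 6*((-19 + B)*31) = 6*(-589 + 31*B) = -3534 + 186*B)
S(z, o)/((12*(-516))) = (-3534 + 186*(1/241))/((12*(-516))) = (-3534 + 186/241)/(-6192) = -851508/241*(-1/6192) = 23653/41452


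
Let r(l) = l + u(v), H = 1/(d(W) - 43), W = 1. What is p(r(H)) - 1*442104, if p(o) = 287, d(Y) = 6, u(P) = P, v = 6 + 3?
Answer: -441817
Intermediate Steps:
v = 9
H = -1/37 (H = 1/(6 - 43) = 1/(-37) = -1/37 ≈ -0.027027)
r(l) = 9 + l (r(l) = l + 9 = 9 + l)
p(r(H)) - 1*442104 = 287 - 1*442104 = 287 - 442104 = -441817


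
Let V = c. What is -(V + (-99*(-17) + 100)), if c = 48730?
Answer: -50513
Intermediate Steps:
V = 48730
-(V + (-99*(-17) + 100)) = -(48730 + (-99*(-17) + 100)) = -(48730 + (1683 + 100)) = -(48730 + 1783) = -1*50513 = -50513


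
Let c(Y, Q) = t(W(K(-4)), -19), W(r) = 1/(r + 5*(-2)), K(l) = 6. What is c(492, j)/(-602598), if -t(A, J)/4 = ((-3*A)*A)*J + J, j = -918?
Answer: -247/2410392 ≈ -0.00010247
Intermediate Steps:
W(r) = 1/(-10 + r) (W(r) = 1/(r - 10) = 1/(-10 + r))
t(A, J) = -4*J + 12*J*A² (t(A, J) = -4*(((-3*A)*A)*J + J) = -4*((-3*A²)*J + J) = -4*(-3*J*A² + J) = -4*(J - 3*J*A²) = -4*J + 12*J*A²)
c(Y, Q) = 247/4 (c(Y, Q) = 4*(-19)*(-1 + 3*(1/(-10 + 6))²) = 4*(-19)*(-1 + 3*(1/(-4))²) = 4*(-19)*(-1 + 3*(-¼)²) = 4*(-19)*(-1 + 3*(1/16)) = 4*(-19)*(-1 + 3/16) = 4*(-19)*(-13/16) = 247/4)
c(492, j)/(-602598) = (247/4)/(-602598) = (247/4)*(-1/602598) = -247/2410392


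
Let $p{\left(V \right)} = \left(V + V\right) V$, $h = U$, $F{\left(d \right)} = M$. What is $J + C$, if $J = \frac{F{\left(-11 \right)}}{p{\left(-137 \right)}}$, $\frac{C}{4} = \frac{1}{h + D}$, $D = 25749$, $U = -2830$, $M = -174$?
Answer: $- \frac{1918877}{430166711} \approx -0.0044608$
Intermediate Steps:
$F{\left(d \right)} = -174$
$h = -2830$
$p{\left(V \right)} = 2 V^{2}$ ($p{\left(V \right)} = 2 V V = 2 V^{2}$)
$C = \frac{4}{22919}$ ($C = \frac{4}{-2830 + 25749} = \frac{4}{22919} \approx 0.00017453$)
$J = - \frac{87}{18769}$ ($J = - \frac{174}{2 \left(-137\right)^{2}} = - \frac{174}{2 \cdot 18769} = - \frac{174}{37538} = \left(-174\right) \frac{1}{37538} = - \frac{87}{18769} \approx -0.0046353$)
$J + C = - \frac{87}{18769} + \frac{4}{22919} = - \frac{1918877}{430166711}$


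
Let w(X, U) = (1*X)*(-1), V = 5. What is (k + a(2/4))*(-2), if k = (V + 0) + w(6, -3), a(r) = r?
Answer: 1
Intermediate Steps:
w(X, U) = -X (w(X, U) = X*(-1) = -X)
k = -1 (k = (5 + 0) - 1*6 = 5 - 6 = -1)
(k + a(2/4))*(-2) = (-1 + 2/4)*(-2) = (-1 + 2*(1/4))*(-2) = (-1 + 1/2)*(-2) = -1/2*(-2) = 1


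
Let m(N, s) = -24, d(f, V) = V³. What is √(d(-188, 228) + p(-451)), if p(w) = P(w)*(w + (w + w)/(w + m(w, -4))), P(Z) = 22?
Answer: √106878307786/95 ≈ 3441.3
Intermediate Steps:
p(w) = 22*w + 44*w/(-24 + w) (p(w) = 22*(w + (w + w)/(w - 24)) = 22*(w + (2*w)/(-24 + w)) = 22*(w + 2*w/(-24 + w)) = 22*w + 44*w/(-24 + w))
√(d(-188, 228) + p(-451)) = √(228³ + 22*(-451)*(-22 - 451)/(-24 - 451)) = √(11852352 + 22*(-451)*(-473)/(-475)) = √(11852352 + 22*(-451)*(-1/475)*(-473)) = √(11852352 - 4693106/475) = √(5625174094/475) = √106878307786/95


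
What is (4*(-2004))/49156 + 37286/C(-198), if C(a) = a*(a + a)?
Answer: 150539011/481777956 ≈ 0.31247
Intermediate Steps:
C(a) = 2*a**2 (C(a) = a*(2*a) = 2*a**2)
(4*(-2004))/49156 + 37286/C(-198) = (4*(-2004))/49156 + 37286/((2*(-198)**2)) = -8016*1/49156 + 37286/((2*39204)) = -2004/12289 + 37286/78408 = -2004/12289 + 37286*(1/78408) = -2004/12289 + 18643/39204 = 150539011/481777956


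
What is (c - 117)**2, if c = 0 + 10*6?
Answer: 3249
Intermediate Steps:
c = 60 (c = 0 + 60 = 60)
(c - 117)**2 = (60 - 117)**2 = (-57)**2 = 3249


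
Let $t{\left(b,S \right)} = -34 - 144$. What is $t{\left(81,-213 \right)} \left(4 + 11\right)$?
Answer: $-2670$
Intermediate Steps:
$t{\left(b,S \right)} = -178$
$t{\left(81,-213 \right)} \left(4 + 11\right) = - 178 \left(4 + 11\right) = \left(-178\right) 15 = -2670$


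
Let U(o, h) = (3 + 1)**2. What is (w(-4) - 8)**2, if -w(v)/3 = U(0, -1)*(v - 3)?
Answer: 107584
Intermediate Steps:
U(o, h) = 16 (U(o, h) = 4**2 = 16)
w(v) = 144 - 48*v (w(v) = -48*(v - 3) = -48*(-3 + v) = -3*(-48 + 16*v) = 144 - 48*v)
(w(-4) - 8)**2 = ((144 - 48*(-4)) - 8)**2 = ((144 + 192) - 8)**2 = (336 - 8)**2 = 328**2 = 107584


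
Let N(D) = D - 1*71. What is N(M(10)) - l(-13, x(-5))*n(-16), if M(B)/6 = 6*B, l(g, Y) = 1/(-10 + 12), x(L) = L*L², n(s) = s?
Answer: 297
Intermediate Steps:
x(L) = L³
l(g, Y) = ½ (l(g, Y) = 1/2 = ½)
M(B) = 36*B (M(B) = 6*(6*B) = 36*B)
N(D) = -71 + D (N(D) = D - 71 = -71 + D)
N(M(10)) - l(-13, x(-5))*n(-16) = (-71 + 36*10) - (-16)/2 = (-71 + 360) - 1*(-8) = 289 + 8 = 297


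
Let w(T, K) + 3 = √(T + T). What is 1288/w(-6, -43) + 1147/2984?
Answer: (-3839951*I + 2294*√3)/(2984*(2*√3 + 3*I)) ≈ -183.62 - 212.46*I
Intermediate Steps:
w(T, K) = -3 + √2*√T (w(T, K) = -3 + √(T + T) = -3 + √(2*T) = -3 + √2*√T)
1288/w(-6, -43) + 1147/2984 = 1288/(-3 + √2*√(-6)) + 1147/2984 = 1288/(-3 + √2*(I*√6)) + 1147*(1/2984) = 1288/(-3 + 2*I*√3) + 1147/2984 = 1147/2984 + 1288/(-3 + 2*I*√3)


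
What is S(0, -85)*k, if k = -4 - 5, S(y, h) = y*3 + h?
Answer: 765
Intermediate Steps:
S(y, h) = h + 3*y (S(y, h) = 3*y + h = h + 3*y)
k = -9
S(0, -85)*k = (-85 + 3*0)*(-9) = (-85 + 0)*(-9) = -85*(-9) = 765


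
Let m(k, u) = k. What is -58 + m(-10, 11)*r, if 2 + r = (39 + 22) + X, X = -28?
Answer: -368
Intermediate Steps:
r = 31 (r = -2 + ((39 + 22) - 28) = -2 + (61 - 28) = -2 + 33 = 31)
-58 + m(-10, 11)*r = -58 - 10*31 = -58 - 310 = -368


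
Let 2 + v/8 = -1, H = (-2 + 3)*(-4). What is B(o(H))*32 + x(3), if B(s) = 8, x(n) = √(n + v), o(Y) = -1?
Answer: 256 + I*√21 ≈ 256.0 + 4.5826*I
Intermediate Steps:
H = -4 (H = 1*(-4) = -4)
v = -24 (v = -16 + 8*(-1) = -16 - 8 = -24)
x(n) = √(-24 + n) (x(n) = √(n - 24) = √(-24 + n))
B(o(H))*32 + x(3) = 8*32 + √(-24 + 3) = 256 + √(-21) = 256 + I*√21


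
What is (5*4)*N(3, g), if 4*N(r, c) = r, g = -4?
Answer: 15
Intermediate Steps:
N(r, c) = r/4
(5*4)*N(3, g) = (5*4)*((1/4)*3) = 20*(3/4) = 15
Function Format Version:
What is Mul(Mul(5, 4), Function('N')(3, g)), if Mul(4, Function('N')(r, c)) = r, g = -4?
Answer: 15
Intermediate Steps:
Function('N')(r, c) = Mul(Rational(1, 4), r)
Mul(Mul(5, 4), Function('N')(3, g)) = Mul(Mul(5, 4), Mul(Rational(1, 4), 3)) = Mul(20, Rational(3, 4)) = 15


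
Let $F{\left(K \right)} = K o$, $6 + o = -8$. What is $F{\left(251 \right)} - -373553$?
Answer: $370039$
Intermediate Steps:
$o = -14$ ($o = -6 - 8 = -14$)
$F{\left(K \right)} = - 14 K$ ($F{\left(K \right)} = K \left(-14\right) = - 14 K$)
$F{\left(251 \right)} - -373553 = \left(-14\right) 251 - -373553 = -3514 + 373553 = 370039$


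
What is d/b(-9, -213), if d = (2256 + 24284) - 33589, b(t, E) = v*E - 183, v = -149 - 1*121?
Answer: -7049/57327 ≈ -0.12296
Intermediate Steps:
v = -270 (v = -149 - 121 = -270)
b(t, E) = -183 - 270*E (b(t, E) = -270*E - 183 = -183 - 270*E)
d = -7049 (d = 26540 - 33589 = -7049)
d/b(-9, -213) = -7049/(-183 - 270*(-213)) = -7049/(-183 + 57510) = -7049/57327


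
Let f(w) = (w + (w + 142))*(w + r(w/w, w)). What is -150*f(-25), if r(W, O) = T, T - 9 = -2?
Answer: 248400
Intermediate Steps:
T = 7 (T = 9 - 2 = 7)
r(W, O) = 7
f(w) = (7 + w)*(142 + 2*w) (f(w) = (w + (w + 142))*(w + 7) = (w + (142 + w))*(7 + w) = (142 + 2*w)*(7 + w) = (7 + w)*(142 + 2*w))
-150*f(-25) = -150*(994 + 2*(-25)**2 + 156*(-25)) = -150*(994 + 2*625 - 3900) = -150*(994 + 1250 - 3900) = -150*(-1656) = 248400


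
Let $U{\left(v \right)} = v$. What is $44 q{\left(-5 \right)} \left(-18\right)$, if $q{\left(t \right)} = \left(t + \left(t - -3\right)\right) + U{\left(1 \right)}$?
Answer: $4752$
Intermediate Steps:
$q{\left(t \right)} = 4 + 2 t$ ($q{\left(t \right)} = \left(t + \left(t - -3\right)\right) + 1 = \left(t + \left(t + 3\right)\right) + 1 = \left(t + \left(3 + t\right)\right) + 1 = \left(3 + 2 t\right) + 1 = 4 + 2 t$)
$44 q{\left(-5 \right)} \left(-18\right) = 44 \left(4 + 2 \left(-5\right)\right) \left(-18\right) = 44 \left(4 - 10\right) \left(-18\right) = 44 \left(-6\right) \left(-18\right) = \left(-264\right) \left(-18\right) = 4752$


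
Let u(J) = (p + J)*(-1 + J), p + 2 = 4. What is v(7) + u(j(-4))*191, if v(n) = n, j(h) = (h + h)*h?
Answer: 201321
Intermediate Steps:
p = 2 (p = -2 + 4 = 2)
j(h) = 2*h² (j(h) = (2*h)*h = 2*h²)
u(J) = (-1 + J)*(2 + J) (u(J) = (2 + J)*(-1 + J) = (-1 + J)*(2 + J))
v(7) + u(j(-4))*191 = 7 + (-2 + 2*(-4)² + (2*(-4)²)²)*191 = 7 + (-2 + 2*16 + (2*16)²)*191 = 7 + (-2 + 32 + 32²)*191 = 7 + (-2 + 32 + 1024)*191 = 7 + 1054*191 = 7 + 201314 = 201321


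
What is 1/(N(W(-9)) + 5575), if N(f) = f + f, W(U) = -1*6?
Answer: 1/5563 ≈ 0.00017976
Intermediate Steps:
W(U) = -6
N(f) = 2*f
1/(N(W(-9)) + 5575) = 1/(2*(-6) + 5575) = 1/(-12 + 5575) = 1/5563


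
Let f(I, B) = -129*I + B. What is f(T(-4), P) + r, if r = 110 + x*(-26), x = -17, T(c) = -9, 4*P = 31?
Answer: 6883/4 ≈ 1720.8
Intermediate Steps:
P = 31/4 (P = (¼)*31 = 31/4 ≈ 7.7500)
f(I, B) = B - 129*I
r = 552 (r = 110 - 17*(-26) = 110 + 442 = 552)
f(T(-4), P) + r = (31/4 - 129*(-9)) + 552 = (31/4 + 1161) + 552 = 4675/4 + 552 = 6883/4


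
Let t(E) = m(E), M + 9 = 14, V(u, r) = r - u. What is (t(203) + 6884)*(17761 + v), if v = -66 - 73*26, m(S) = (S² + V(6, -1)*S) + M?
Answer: 737356569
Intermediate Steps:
M = 5 (M = -9 + 14 = 5)
m(S) = 5 + S² - 7*S (m(S) = (S² + (-1 - 1*6)*S) + 5 = (S² + (-1 - 6)*S) + 5 = (S² - 7*S) + 5 = 5 + S² - 7*S)
t(E) = 5 + E² - 7*E
v = -1964 (v = -66 - 1898 = -1964)
(t(203) + 6884)*(17761 + v) = ((5 + 203² - 7*203) + 6884)*(17761 - 1964) = ((5 + 41209 - 1421) + 6884)*15797 = (39793 + 6884)*15797 = 46677*15797 = 737356569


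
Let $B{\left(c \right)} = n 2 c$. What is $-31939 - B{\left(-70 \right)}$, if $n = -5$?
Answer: $-32639$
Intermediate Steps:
$B{\left(c \right)} = - 10 c$ ($B{\left(c \right)} = \left(-5\right) 2 c = - 10 c$)
$-31939 - B{\left(-70 \right)} = -31939 - \left(-10\right) \left(-70\right) = -31939 - 700 = -32639$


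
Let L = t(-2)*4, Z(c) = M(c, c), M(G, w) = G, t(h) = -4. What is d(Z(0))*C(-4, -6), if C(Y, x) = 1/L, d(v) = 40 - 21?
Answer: -19/16 ≈ -1.1875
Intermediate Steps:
Z(c) = c
d(v) = 19
L = -16 (L = -4*4 = -16)
C(Y, x) = -1/16 (C(Y, x) = 1/(-16) = -1/16)
d(Z(0))*C(-4, -6) = 19*(-1/16) = -19/16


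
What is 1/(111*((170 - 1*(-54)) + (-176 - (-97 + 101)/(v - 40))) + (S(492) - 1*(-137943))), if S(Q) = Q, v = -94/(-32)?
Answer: 593/85258563 ≈ 6.9553e-6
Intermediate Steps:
v = 47/16 (v = -94*(-1/32) = 47/16 ≈ 2.9375)
1/(111*((170 - 1*(-54)) + (-176 - (-97 + 101)/(v - 40))) + (S(492) - 1*(-137943))) = 1/(111*((170 - 1*(-54)) + (-176 - (-97 + 101)/(47/16 - 40))) + (492 - 1*(-137943))) = 1/(111*((170 + 54) + (-176 - 4/(-593/16))) + (492 + 137943)) = 1/(111*(224 + (-176 - 4*(-16)/593)) + 138435) = 1/(111*(224 + (-176 - 1*(-64/593))) + 138435) = 1/(111*(224 + (-176 + 64/593)) + 138435) = 1/(111*(224 - 104304/593) + 138435) = 1/(111*(28528/593) + 138435) = 1/(3166608/593 + 138435) = 1/(85258563/593) = 593/85258563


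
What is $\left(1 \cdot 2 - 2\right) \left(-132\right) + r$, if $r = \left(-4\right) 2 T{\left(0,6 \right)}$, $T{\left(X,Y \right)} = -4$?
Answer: $32$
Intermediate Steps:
$r = 32$ ($r = \left(-4\right) 2 \left(-4\right) = \left(-8\right) \left(-4\right) = 32$)
$\left(1 \cdot 2 - 2\right) \left(-132\right) + r = \left(1 \cdot 2 - 2\right) \left(-132\right) + 32 = \left(2 - 2\right) \left(-132\right) + 32 = 0 \left(-132\right) + 32 = 0 + 32 = 32$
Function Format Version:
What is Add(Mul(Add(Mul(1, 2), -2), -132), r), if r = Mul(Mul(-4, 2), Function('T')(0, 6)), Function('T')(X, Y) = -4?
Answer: 32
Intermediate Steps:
r = 32 (r = Mul(Mul(-4, 2), -4) = Mul(-8, -4) = 32)
Add(Mul(Add(Mul(1, 2), -2), -132), r) = Add(Mul(Add(Mul(1, 2), -2), -132), 32) = Add(Mul(Add(2, -2), -132), 32) = Add(Mul(0, -132), 32) = Add(0, 32) = 32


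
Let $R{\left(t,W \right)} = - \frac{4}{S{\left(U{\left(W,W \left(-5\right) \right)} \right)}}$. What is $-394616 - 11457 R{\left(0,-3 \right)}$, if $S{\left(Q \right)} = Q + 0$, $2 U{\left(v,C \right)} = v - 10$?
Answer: $- \frac{5221664}{13} \approx -4.0167 \cdot 10^{5}$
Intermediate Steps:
$U{\left(v,C \right)} = -5 + \frac{v}{2}$ ($U{\left(v,C \right)} = \frac{v - 10}{2} = \frac{-10 + v}{2} = -5 + \frac{v}{2}$)
$S{\left(Q \right)} = Q$
$R{\left(t,W \right)} = - \frac{4}{-5 + \frac{W}{2}}$
$-394616 - 11457 R{\left(0,-3 \right)} = -394616 - 11457 \left(- \frac{8}{-10 - 3}\right) = -394616 - 11457 \left(- \frac{8}{-13}\right) = -394616 - 11457 \left(\left(-8\right) \left(- \frac{1}{13}\right)\right) = -394616 - 11457 \cdot \frac{8}{13} = -394616 - \frac{91656}{13} = - \frac{5221664}{13}$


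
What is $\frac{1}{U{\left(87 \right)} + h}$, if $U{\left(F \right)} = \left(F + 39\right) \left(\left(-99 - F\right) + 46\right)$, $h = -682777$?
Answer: $- \frac{1}{700417} \approx -1.4277 \cdot 10^{-6}$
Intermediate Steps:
$U{\left(F \right)} = \left(-53 - F\right) \left(39 + F\right)$ ($U{\left(F \right)} = \left(39 + F\right) \left(-53 - F\right) = \left(-53 - F\right) \left(39 + F\right)$)
$\frac{1}{U{\left(87 \right)} + h} = \frac{1}{\left(-2067 - 87^{2} - 8004\right) - 682777} = \frac{1}{\left(-2067 - 7569 - 8004\right) - 682777} = \frac{1}{-17640 - 682777} = \frac{1}{-700417} = - \frac{1}{700417}$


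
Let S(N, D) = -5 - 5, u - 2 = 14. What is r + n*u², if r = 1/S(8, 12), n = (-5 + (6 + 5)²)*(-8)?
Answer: -2375681/10 ≈ -2.3757e+5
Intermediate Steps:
u = 16 (u = 2 + 14 = 16)
S(N, D) = -10
n = -928 (n = (-5 + 11²)*(-8) = (-5 + 121)*(-8) = 116*(-8) = -928)
r = -⅒ (r = 1/(-10) = -⅒ ≈ -0.10000)
r + n*u² = -⅒ - 928*16² = -⅒ - 928*256 = -⅒ - 237568 = -2375681/10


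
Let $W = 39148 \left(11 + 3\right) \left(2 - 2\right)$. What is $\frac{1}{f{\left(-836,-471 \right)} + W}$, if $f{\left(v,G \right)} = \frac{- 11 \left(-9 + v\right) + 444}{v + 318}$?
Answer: $- \frac{518}{9739} \approx -0.053188$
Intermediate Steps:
$f{\left(v,G \right)} = \frac{543 - 11 v}{318 + v}$ ($f{\left(v,G \right)} = \frac{\left(99 - 11 v\right) + 444}{318 + v} = \frac{543 - 11 v}{318 + v}$)
$W = 0$ ($W = 39148 \cdot 14 \cdot 0 = 39148 \cdot 0 = 0$)
$\frac{1}{f{\left(-836,-471 \right)} + W} = \frac{1}{\frac{543 - -9196}{318 - 836} + 0} = \frac{1}{\frac{543 + 9196}{-518} + 0} = \frac{1}{\left(- \frac{1}{518}\right) 9739 + 0} = \frac{1}{- \frac{9739}{518} + 0} = \frac{1}{- \frac{9739}{518}} = - \frac{518}{9739}$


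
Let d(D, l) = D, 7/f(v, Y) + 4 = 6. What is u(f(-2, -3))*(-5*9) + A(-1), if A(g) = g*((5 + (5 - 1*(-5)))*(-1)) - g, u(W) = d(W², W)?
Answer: -2141/4 ≈ -535.25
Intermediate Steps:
f(v, Y) = 7/2 (f(v, Y) = 7/(-4 + 6) = 7/2)
u(W) = W²
A(g) = -16*g (A(g) = g*((5 + (5 + 5))*(-1)) - g = g*((5 + 10)*(-1)) - g = g*(15*(-1)) - g = g*(-15) - g = -15*g - g = -16*g)
u(f(-2, -3))*(-5*9) + A(-1) = (7/2)²*(-5*9) - 16*(-1) = (49/4)*(-45) + 16 = -2205/4 + 16 = -2141/4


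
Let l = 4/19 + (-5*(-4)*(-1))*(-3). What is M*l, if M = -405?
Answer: -463320/19 ≈ -24385.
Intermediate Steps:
l = 1144/19 (l = 4*(1/19) + (20*(-1))*(-3) = 4/19 - 20*(-3) = 4/19 + 60 = 1144/19 ≈ 60.211)
M*l = -405*1144/19 = -463320/19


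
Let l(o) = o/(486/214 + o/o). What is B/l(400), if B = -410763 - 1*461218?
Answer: -6103867/856 ≈ -7130.7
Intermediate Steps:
B = -871981 (B = -410763 - 461218 = -871981)
l(o) = 107*o/350 (l(o) = o/(486*(1/214) + 1) = o/(243/107 + 1) = o/(350/107) = o*(107/350) = 107*o/350)
B/l(400) = -871981/((107/350)*400) = -871981/856/7 = -871981*7/856 = -6103867/856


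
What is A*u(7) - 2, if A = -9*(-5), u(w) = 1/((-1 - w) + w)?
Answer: -47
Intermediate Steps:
u(w) = -1 (u(w) = 1/(-1) = -1)
A = 45
A*u(7) - 2 = 45*(-1) - 2 = -45 - 2 = -47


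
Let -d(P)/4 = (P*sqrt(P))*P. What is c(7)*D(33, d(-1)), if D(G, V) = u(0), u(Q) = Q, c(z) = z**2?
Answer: 0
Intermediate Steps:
d(P) = -4*P**(5/2) (d(P) = -4*P*sqrt(P)*P = -4*P**(3/2)*P = -4*P**(5/2))
D(G, V) = 0
c(7)*D(33, d(-1)) = 7**2*0 = 49*0 = 0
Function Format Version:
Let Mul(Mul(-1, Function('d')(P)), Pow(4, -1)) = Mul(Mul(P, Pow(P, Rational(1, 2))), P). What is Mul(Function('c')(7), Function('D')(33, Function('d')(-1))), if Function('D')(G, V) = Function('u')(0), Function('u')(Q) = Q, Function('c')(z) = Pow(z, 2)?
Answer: 0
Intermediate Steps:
Function('d')(P) = Mul(-4, Pow(P, Rational(5, 2))) (Function('d')(P) = Mul(-4, Mul(Mul(P, Pow(P, Rational(1, 2))), P)) = Mul(-4, Mul(Pow(P, Rational(3, 2)), P)) = Mul(-4, Pow(P, Rational(5, 2))))
Function('D')(G, V) = 0
Mul(Function('c')(7), Function('D')(33, Function('d')(-1))) = Mul(Pow(7, 2), 0) = Mul(49, 0) = 0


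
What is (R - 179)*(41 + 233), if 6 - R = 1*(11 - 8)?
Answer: -48224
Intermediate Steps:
R = 3 (R = 6 - (11 - 8) = 6 - 3 = 3)
(R - 179)*(41 + 233) = (3 - 179)*(41 + 233) = -176*274 = -48224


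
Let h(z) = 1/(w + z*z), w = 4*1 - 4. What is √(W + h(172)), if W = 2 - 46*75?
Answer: 3*I*√11333959/172 ≈ 58.72*I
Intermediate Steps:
W = -3448 (W = 2 - 3450 = -3448)
w = 0 (w = 4 - 4 = 0)
h(z) = z⁻² (h(z) = 1/(0 + z*z) = 1/(0 + z²) = 1/(z²) = z⁻²)
√(W + h(172)) = √(-3448 + 172⁻²) = √(-3448 + 1/29584) = √(-102005631/29584) = 3*I*√11333959/172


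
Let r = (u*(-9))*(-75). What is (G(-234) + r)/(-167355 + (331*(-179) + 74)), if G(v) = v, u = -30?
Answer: 1138/12585 ≈ 0.090425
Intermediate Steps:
r = -20250 (r = -30*(-9)*(-75) = 270*(-75) = -20250)
(G(-234) + r)/(-167355 + (331*(-179) + 74)) = (-234 - 20250)/(-167355 + (331*(-179) + 74)) = -20484/(-167355 + (-59249 + 74)) = -20484/(-167355 - 59175) = -20484/(-226530) = -20484*(-1/226530) = 1138/12585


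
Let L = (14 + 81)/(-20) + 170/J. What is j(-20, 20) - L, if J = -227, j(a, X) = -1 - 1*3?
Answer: 1361/908 ≈ 1.4989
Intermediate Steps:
j(a, X) = -4 (j(a, X) = -1 - 3 = -4)
L = -4993/908 (L = (14 + 81)/(-20) + 170/(-227) = 95*(-1/20) + 170*(-1/227) = -19/4 - 170/227 = -4993/908 ≈ -5.4989)
j(-20, 20) - L = -4 - 1*(-4993/908) = -4 + 4993/908 = 1361/908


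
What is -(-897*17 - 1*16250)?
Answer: 31499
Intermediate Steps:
-(-897*17 - 1*16250) = -(-15249 - 16250) = -1*(-31499) = 31499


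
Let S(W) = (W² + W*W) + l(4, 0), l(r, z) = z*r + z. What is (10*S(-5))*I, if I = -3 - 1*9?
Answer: -6000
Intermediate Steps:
l(r, z) = z + r*z (l(r, z) = r*z + z = z + r*z)
I = -12 (I = -3 - 9 = -12)
S(W) = 2*W² (S(W) = (W² + W*W) + 0*(1 + 4) = (W² + W²) + 0*5 = 2*W² + 0 = 2*W²)
(10*S(-5))*I = (10*(2*(-5)²))*(-12) = (10*(2*25))*(-12) = (10*50)*(-12) = 500*(-12) = -6000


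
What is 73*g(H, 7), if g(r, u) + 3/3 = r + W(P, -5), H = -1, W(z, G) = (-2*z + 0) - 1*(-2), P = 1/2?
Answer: -73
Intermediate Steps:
P = ½ ≈ 0.50000
W(z, G) = 2 - 2*z (W(z, G) = -2*z + 2 = 2 - 2*z)
g(r, u) = r (g(r, u) = -1 + (r + (2 - 2*½)) = -1 + (r + (2 - 1)) = -1 + (r + 1) = -1 + (1 + r) = r)
73*g(H, 7) = 73*(-1) = -73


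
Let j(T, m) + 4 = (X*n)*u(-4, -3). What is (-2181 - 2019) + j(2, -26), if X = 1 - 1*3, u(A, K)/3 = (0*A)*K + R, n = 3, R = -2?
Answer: -4168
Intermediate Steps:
u(A, K) = -6 (u(A, K) = 3*((0*A)*K - 2) = 3*(0*K - 2) = 3*(0 - 2) = 3*(-2) = -6)
X = -2 (X = 1 - 3 = -2)
j(T, m) = 32 (j(T, m) = -4 - 2*3*(-6) = -4 - 6*(-6) = -4 + 36 = 32)
(-2181 - 2019) + j(2, -26) = (-2181 - 2019) + 32 = -4200 + 32 = -4168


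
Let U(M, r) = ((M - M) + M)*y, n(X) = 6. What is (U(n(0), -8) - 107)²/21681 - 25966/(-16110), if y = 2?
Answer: 39353422/19404495 ≈ 2.0281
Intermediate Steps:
U(M, r) = 2*M (U(M, r) = ((M - M) + M)*2 = (0 + M)*2 = M*2 = 2*M)
(U(n(0), -8) - 107)²/21681 - 25966/(-16110) = (2*6 - 107)²/21681 - 25966/(-16110) = (12 - 107)²*(1/21681) - 25966*(-1/16110) = (-95)²*(1/21681) + 12983/8055 = 9025*(1/21681) + 12983/8055 = 9025/21681 + 12983/8055 = 39353422/19404495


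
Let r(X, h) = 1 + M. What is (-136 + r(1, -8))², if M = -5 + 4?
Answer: 18496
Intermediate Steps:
M = -1
r(X, h) = 0 (r(X, h) = 1 - 1 = 0)
(-136 + r(1, -8))² = (-136 + 0)² = (-136)² = 18496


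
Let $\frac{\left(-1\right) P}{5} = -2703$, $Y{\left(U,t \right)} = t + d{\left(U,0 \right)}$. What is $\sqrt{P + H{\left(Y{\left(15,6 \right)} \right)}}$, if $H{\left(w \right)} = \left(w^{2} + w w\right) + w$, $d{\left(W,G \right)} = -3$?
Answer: $12 \sqrt{94} \approx 116.34$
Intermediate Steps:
$Y{\left(U,t \right)} = -3 + t$ ($Y{\left(U,t \right)} = t - 3 = -3 + t$)
$H{\left(w \right)} = w + 2 w^{2}$ ($H{\left(w \right)} = \left(w^{2} + w^{2}\right) + w = 2 w^{2} + w = w + 2 w^{2}$)
$P = 13515$ ($P = \left(-5\right) \left(-2703\right) = 13515$)
$\sqrt{P + H{\left(Y{\left(15,6 \right)} \right)}} = \sqrt{13515 + \left(-3 + 6\right) \left(1 + 2 \left(-3 + 6\right)\right)} = \sqrt{13515 + 3 \left(1 + 2 \cdot 3\right)} = \sqrt{13515 + 3 \left(1 + 6\right)} = \sqrt{13515 + 3 \cdot 7} = \sqrt{13515 + 21} = \sqrt{13536} = 12 \sqrt{94}$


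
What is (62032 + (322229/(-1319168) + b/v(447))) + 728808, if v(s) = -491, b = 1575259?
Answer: 510157963690969/647711488 ≈ 7.8763e+5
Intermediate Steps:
(62032 + (322229/(-1319168) + b/v(447))) + 728808 = (62032 + (322229/(-1319168) + 1575259/(-491))) + 728808 = (62032 + (322229*(-1/1319168) + 1575259*(-1/491))) + 728808 = (62032 + (-322229/1319168 - 1575259/491)) + 728808 = (62032 - 2078189478951/647711488) + 728808 = 38100649544665/647711488 + 728808 = 510157963690969/647711488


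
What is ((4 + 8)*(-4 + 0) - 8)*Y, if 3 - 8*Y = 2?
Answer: -7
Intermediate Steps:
Y = 1/8 (Y = 3/8 - 1/8*2 = 3/8 - 1/4 = 1/8 ≈ 0.12500)
((4 + 8)*(-4 + 0) - 8)*Y = ((4 + 8)*(-4 + 0) - 8)*(1/8) = (12*(-4) - 8)*(1/8) = (-48 - 8)*(1/8) = -56*1/8 = -7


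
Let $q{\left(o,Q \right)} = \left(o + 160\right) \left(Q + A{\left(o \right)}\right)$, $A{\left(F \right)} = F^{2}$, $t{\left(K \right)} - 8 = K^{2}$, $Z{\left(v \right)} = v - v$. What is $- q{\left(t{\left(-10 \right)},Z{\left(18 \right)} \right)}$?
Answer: $-3125952$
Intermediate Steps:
$Z{\left(v \right)} = 0$
$t{\left(K \right)} = 8 + K^{2}$
$q{\left(o,Q \right)} = \left(160 + o\right) \left(Q + o^{2}\right)$ ($q{\left(o,Q \right)} = \left(o + 160\right) \left(Q + o^{2}\right) = \left(160 + o\right) \left(Q + o^{2}\right)$)
$- q{\left(t{\left(-10 \right)},Z{\left(18 \right)} \right)} = - (\left(8 + \left(-10\right)^{2}\right)^{3} + 160 \cdot 0 + 160 \left(8 + \left(-10\right)^{2}\right)^{2} + 0 \left(8 + \left(-10\right)^{2}\right)) = - (\left(8 + 100\right)^{3} + 0 + 160 \left(8 + 100\right)^{2} + 0 \left(8 + 100\right)) = - (108^{3} + 0 + 160 \cdot 108^{2} + 0 \cdot 108) = - (1259712 + 0 + 160 \cdot 11664 + 0) = - (1259712 + 0 + 1866240 + 0) = \left(-1\right) 3125952 = -3125952$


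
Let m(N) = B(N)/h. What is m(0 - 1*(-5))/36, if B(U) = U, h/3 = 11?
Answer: 5/1188 ≈ 0.0042088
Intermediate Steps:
h = 33 (h = 3*11 = 33)
m(N) = N/33
m(0 - 1*(-5))/36 = ((0 - 1*(-5))/33)/36 = ((0 + 5)/33)/36 = ((1/33)*5)/36 = (1/36)*(5/33) = 5/1188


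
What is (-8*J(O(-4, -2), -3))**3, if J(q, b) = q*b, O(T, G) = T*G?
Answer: 7077888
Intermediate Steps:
O(T, G) = G*T
J(q, b) = b*q
(-8*J(O(-4, -2), -3))**3 = (-(-24)*(-2*(-4)))**3 = (-(-24)*8)**3 = (-8*(-24))**3 = 192**3 = 7077888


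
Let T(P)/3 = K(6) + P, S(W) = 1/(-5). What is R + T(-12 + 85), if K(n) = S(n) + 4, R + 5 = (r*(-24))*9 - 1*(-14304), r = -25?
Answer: 99647/5 ≈ 19929.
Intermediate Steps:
S(W) = -⅕
R = 19699 (R = -5 + (-25*(-24)*9 - 1*(-14304)) = -5 + (600*9 + 14304) = -5 + (5400 + 14304) = -5 + 19704 = 19699)
K(n) = 19/5 (K(n) = -⅕ + 4 = 19/5)
T(P) = 57/5 + 3*P (T(P) = 3*(19/5 + P) = 57/5 + 3*P)
R + T(-12 + 85) = 19699 + (57/5 + 3*(-12 + 85)) = 19699 + (57/5 + 3*73) = 19699 + (57/5 + 219) = 19699 + 1152/5 = 99647/5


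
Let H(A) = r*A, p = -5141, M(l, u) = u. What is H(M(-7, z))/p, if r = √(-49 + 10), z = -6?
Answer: 6*I*√39/5141 ≈ 0.0072885*I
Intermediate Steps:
r = I*√39 (r = √(-39) = I*√39 ≈ 6.245*I)
H(A) = I*A*√39 (H(A) = (I*√39)*A = I*A*√39)
H(M(-7, z))/p = (I*(-6)*√39)/(-5141) = -6*I*√39*(-1/5141) = 6*I*√39/5141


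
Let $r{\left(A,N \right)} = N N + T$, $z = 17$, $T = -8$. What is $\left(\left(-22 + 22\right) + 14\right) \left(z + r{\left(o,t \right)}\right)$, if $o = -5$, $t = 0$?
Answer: $126$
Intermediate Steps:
$r{\left(A,N \right)} = -8 + N^{2}$ ($r{\left(A,N \right)} = N N - 8 = N^{2} - 8 = -8 + N^{2}$)
$\left(\left(-22 + 22\right) + 14\right) \left(z + r{\left(o,t \right)}\right) = \left(\left(-22 + 22\right) + 14\right) \left(17 - \left(8 - 0^{2}\right)\right) = \left(0 + 14\right) \left(17 + \left(-8 + 0\right)\right) = 14 \left(17 - 8\right) = 14 \cdot 9 = 126$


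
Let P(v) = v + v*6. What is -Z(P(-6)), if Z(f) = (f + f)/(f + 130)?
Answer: 21/22 ≈ 0.95455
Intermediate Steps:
P(v) = 7*v (P(v) = v + 6*v = 7*v)
Z(f) = 2*f/(130 + f) (Z(f) = (2*f)/(130 + f) = 2*f/(130 + f))
-Z(P(-6)) = -2*7*(-6)/(130 + 7*(-6)) = -2*(-42)/(130 - 42) = -2*(-42)/88 = -1*(-21/22) = 21/22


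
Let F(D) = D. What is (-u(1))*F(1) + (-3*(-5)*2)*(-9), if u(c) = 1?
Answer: -271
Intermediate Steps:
(-u(1))*F(1) + (-3*(-5)*2)*(-9) = -1*1*1 + (-3*(-5)*2)*(-9) = -1*1 + (15*2)*(-9) = -1 + 30*(-9) = -1 - 270 = -271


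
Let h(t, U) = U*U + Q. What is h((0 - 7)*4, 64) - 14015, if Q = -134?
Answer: -10053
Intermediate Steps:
h(t, U) = -134 + U**2 (h(t, U) = U*U - 134 = U**2 - 134 = -134 + U**2)
h((0 - 7)*4, 64) - 14015 = (-134 + 64**2) - 14015 = (-134 + 4096) - 14015 = 3962 - 14015 = -10053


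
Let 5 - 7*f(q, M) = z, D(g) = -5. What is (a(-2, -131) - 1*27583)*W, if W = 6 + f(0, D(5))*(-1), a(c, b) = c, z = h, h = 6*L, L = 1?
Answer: -1186155/7 ≈ -1.6945e+5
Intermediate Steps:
h = 6 (h = 6*1 = 6)
z = 6
f(q, M) = -⅐ (f(q, M) = 5/7 - ⅐*6 = 5/7 - 6/7 = -⅐)
W = 43/7 (W = 6 - ⅐*(-1) = 6 + ⅐ = 43/7 ≈ 6.1429)
(a(-2, -131) - 1*27583)*W = (-2 - 1*27583)*(43/7) = (-2 - 27583)*(43/7) = -27585*43/7 = -1186155/7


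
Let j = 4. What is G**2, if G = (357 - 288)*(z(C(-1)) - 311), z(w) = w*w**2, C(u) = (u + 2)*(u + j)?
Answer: 384003216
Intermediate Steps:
C(u) = (2 + u)*(4 + u) (C(u) = (u + 2)*(u + 4) = (2 + u)*(4 + u))
z(w) = w**3
G = -19596 (G = (357 - 288)*((8 + (-1)**2 + 6*(-1))**3 - 311) = 69*((8 + 1 - 6)**3 - 311) = 69*(3**3 - 311) = 69*(27 - 311) = 69*(-284) = -19596)
G**2 = (-19596)**2 = 384003216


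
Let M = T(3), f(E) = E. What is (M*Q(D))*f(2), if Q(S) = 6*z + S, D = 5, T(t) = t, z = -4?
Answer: -114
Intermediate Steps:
Q(S) = -24 + S (Q(S) = 6*(-4) + S = -24 + S)
M = 3
(M*Q(D))*f(2) = (3*(-24 + 5))*2 = (3*(-19))*2 = -57*2 = -114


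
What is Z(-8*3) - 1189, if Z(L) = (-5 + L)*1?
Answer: -1218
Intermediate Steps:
Z(L) = -5 + L
Z(-8*3) - 1189 = (-5 - 8*3) - 1189 = (-5 - 24) - 1189 = -29 - 1189 = -1218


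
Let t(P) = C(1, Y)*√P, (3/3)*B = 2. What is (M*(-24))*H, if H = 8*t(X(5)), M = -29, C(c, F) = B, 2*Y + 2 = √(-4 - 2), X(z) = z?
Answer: 11136*√5 ≈ 24901.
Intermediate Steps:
Y = -1 + I*√6/2 (Y = -1 + √(-4 - 2)/2 = -1 + √(-6)/2 = -1 + (I*√6)/2 = -1 + I*√6/2 ≈ -1.0 + 1.2247*I)
B = 2
C(c, F) = 2
t(P) = 2*√P
H = 16*√5 (H = 8*(2*√5) = 16*√5 ≈ 35.777)
(M*(-24))*H = (-29*(-24))*(16*√5) = 696*(16*√5) = 11136*√5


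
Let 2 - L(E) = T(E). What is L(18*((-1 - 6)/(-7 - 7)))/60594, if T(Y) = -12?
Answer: 7/30297 ≈ 0.00023105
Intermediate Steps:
L(E) = 14 (L(E) = 2 - 1*(-12) = 2 + 12 = 14)
L(18*((-1 - 6)/(-7 - 7)))/60594 = 14/60594 = 14*(1/60594) = 7/30297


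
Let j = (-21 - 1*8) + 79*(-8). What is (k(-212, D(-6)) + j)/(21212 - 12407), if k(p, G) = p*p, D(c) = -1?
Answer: 14761/2935 ≈ 5.0293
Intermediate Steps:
k(p, G) = p²
j = -661 (j = (-21 - 8) - 632 = -29 - 632 = -661)
(k(-212, D(-6)) + j)/(21212 - 12407) = ((-212)² - 661)/(21212 - 12407) = (44944 - 661)/8805 = 44283*(1/8805) = 14761/2935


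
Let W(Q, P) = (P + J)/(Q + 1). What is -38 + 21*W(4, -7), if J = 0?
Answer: -337/5 ≈ -67.400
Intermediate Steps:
W(Q, P) = P/(1 + Q) (W(Q, P) = (P + 0)/(Q + 1) = P/(1 + Q))
-38 + 21*W(4, -7) = -38 + 21*(-7/(1 + 4)) = -38 + 21*(-7/5) = -38 - 147/5 = -337/5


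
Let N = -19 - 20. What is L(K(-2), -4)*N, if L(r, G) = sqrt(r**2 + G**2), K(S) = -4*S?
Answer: -156*sqrt(5) ≈ -348.83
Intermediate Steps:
L(r, G) = sqrt(G**2 + r**2)
N = -39
L(K(-2), -4)*N = sqrt((-4)**2 + (-4*(-2))**2)*(-39) = sqrt(16 + 8**2)*(-39) = sqrt(16 + 64)*(-39) = sqrt(80)*(-39) = (4*sqrt(5))*(-39) = -156*sqrt(5)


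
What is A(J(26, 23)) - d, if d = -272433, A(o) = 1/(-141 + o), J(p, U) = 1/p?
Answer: 998466919/3665 ≈ 2.7243e+5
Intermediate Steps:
A(J(26, 23)) - d = 1/(-141 + 1/26) - 1*(-272433) = 1/(-141 + 1/26) + 272433 = 1/(-3665/26) + 272433 = -26/3665 + 272433 = 998466919/3665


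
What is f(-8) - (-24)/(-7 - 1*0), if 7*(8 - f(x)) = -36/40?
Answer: 47/10 ≈ 4.7000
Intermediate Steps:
f(x) = 569/70 (f(x) = 8 - (-36)/(7*40) = 8 - ⅐*(-9/10) = 8 + 9/70 = 569/70)
f(-8) - (-24)/(-7 - 1*0) = 569/70 - (-24)/(-7 - 1*0) = 569/70 - (-24)/(-7 + 0) = 569/70 - (-24)/(-7) = 569/70 - (-24)*(-1)/7 = 569/70 - 1*24/7 = 569/70 - 24/7 = 47/10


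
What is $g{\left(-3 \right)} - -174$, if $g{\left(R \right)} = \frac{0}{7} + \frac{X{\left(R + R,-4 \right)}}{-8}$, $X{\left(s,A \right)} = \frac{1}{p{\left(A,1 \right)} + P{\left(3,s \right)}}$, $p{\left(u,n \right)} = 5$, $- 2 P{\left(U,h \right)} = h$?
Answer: $\frac{11135}{64} \approx 173.98$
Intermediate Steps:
$P{\left(U,h \right)} = - \frac{h}{2}$
$X{\left(s,A \right)} = \frac{1}{5 - \frac{s}{2}}$
$g{\left(R \right)} = \frac{1}{4 \left(-10 + 2 R\right)}$ ($g{\left(R \right)} = \frac{0}{7} + \frac{\left(-2\right) \frac{1}{-10 + \left(R + R\right)}}{-8} = 0 \cdot \frac{1}{7} + - \frac{2}{-10 + 2 R} \left(- \frac{1}{8}\right) = 0 + \frac{1}{4 \left(-10 + 2 R\right)} = \frac{1}{4 \left(-10 + 2 R\right)}$)
$g{\left(-3 \right)} - -174 = \frac{1}{8 \left(-5 - 3\right)} - -174 = \frac{1}{8 \left(-8\right)} + 174 = \frac{1}{8} \left(- \frac{1}{8}\right) + 174 = - \frac{1}{64} + 174 = \frac{11135}{64}$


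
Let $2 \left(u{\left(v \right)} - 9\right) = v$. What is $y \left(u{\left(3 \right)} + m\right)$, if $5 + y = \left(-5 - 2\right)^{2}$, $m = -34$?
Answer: $-1034$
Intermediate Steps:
$y = 44$ ($y = -5 + \left(-5 - 2\right)^{2} = -5 + \left(-7\right)^{2} = -5 + 49 = 44$)
$u{\left(v \right)} = 9 + \frac{v}{2}$
$y \left(u{\left(3 \right)} + m\right) = 44 \left(\left(9 + \frac{1}{2} \cdot 3\right) - 34\right) = 44 \left(\left(9 + \frac{3}{2}\right) - 34\right) = 44 \left(\frac{21}{2} - 34\right) = 44 \left(- \frac{47}{2}\right) = -1034$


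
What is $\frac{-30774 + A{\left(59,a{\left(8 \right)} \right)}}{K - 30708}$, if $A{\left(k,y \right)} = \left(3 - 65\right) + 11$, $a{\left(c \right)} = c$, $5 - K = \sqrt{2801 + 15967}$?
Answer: $\frac{946419975}{942655441} - \frac{123300 \sqrt{1173}}{942655441} \approx 0.99951$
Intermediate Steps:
$K = 5 - 4 \sqrt{1173}$ ($K = 5 - \sqrt{2801 + 15967} = 5 - \sqrt{18768} = 5 - 4 \sqrt{1173} \approx -132.0$)
$A{\left(k,y \right)} = -51$ ($A{\left(k,y \right)} = -62 + 11 = -51$)
$\frac{-30774 + A{\left(59,a{\left(8 \right)} \right)}}{K - 30708} = \frac{-30774 - 51}{\left(5 - 4 \sqrt{1173}\right) - 30708} = - \frac{30825}{-30703 - 4 \sqrt{1173}}$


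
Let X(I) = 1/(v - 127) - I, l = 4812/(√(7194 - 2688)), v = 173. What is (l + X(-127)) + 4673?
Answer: 220801/46 + 802*√4506/751 ≈ 4871.7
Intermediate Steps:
l = 802*√4506/751 (l = 4812/(√4506) = 4812*(√4506/4506) = 802*√4506/751 ≈ 71.685)
X(I) = 1/46 - I (X(I) = 1/(173 - 127) - I = 1/46 - I)
(l + X(-127)) + 4673 = (802*√4506/751 + (1/46 - 1*(-127))) + 4673 = (802*√4506/751 + (1/46 + 127)) + 4673 = (802*√4506/751 + 5843/46) + 4673 = (5843/46 + 802*√4506/751) + 4673 = 220801/46 + 802*√4506/751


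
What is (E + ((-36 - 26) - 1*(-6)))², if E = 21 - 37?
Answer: 5184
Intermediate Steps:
E = -16
(E + ((-36 - 26) - 1*(-6)))² = (-16 + ((-36 - 26) - 1*(-6)))² = (-16 + (-62 + 6))² = (-16 - 56)² = (-72)² = 5184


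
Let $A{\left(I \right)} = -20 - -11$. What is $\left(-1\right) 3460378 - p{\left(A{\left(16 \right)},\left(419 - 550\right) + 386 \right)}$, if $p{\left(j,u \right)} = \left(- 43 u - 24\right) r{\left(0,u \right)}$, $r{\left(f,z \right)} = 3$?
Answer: $-3427411$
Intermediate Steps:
$A{\left(I \right)} = -9$ ($A{\left(I \right)} = -20 + 11 = -9$)
$p{\left(j,u \right)} = -72 - 129 u$ ($p{\left(j,u \right)} = \left(- 43 u - 24\right) 3 = \left(-24 - 43 u\right) 3 = -72 - 129 u$)
$\left(-1\right) 3460378 - p{\left(A{\left(16 \right)},\left(419 - 550\right) + 386 \right)} = \left(-1\right) 3460378 - \left(-72 - 129 \left(\left(419 - 550\right) + 386\right)\right) = -3460378 - \left(-72 - 129 \left(-131 + 386\right)\right) = -3460378 - \left(-72 - 32895\right) = -3460378 - -32967 = -3460378 + 32967 = -3427411$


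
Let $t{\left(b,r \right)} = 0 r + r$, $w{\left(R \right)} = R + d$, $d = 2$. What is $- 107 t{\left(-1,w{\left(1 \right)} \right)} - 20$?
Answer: $-341$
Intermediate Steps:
$w{\left(R \right)} = 2 + R$ ($w{\left(R \right)} = R + 2 = 2 + R$)
$t{\left(b,r \right)} = r$ ($t{\left(b,r \right)} = 0 + r = r$)
$- 107 t{\left(-1,w{\left(1 \right)} \right)} - 20 = - 107 \left(2 + 1\right) - 20 = \left(-107\right) 3 - 20 = -321 - 20 = -341$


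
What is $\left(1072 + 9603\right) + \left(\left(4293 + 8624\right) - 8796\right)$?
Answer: $14796$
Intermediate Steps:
$\left(1072 + 9603\right) + \left(\left(4293 + 8624\right) - 8796\right) = 10675 + \left(12917 - 8796\right) = 10675 + 4121 = 14796$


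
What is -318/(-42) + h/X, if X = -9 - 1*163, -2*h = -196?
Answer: 4215/602 ≈ 7.0017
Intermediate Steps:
h = 98 (h = -½*(-196) = 98)
X = -172 (X = -9 - 163 = -172)
-318/(-42) + h/X = -318/(-42) + 98/(-172) = -318*(-1/42) + 98*(-1/172) = 53/7 - 49/86 = 4215/602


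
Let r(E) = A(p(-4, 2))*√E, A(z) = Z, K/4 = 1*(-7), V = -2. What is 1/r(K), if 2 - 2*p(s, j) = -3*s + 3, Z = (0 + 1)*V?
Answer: I*√7/28 ≈ 0.094491*I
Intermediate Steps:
K = -28 (K = 4*(1*(-7)) = 4*(-7) = -28)
Z = -2 (Z = (0 + 1)*(-2) = 1*(-2) = -2)
p(s, j) = -½ + 3*s/2 (p(s, j) = 1 - (-3*s + 3)/2 = 1 - (3 - 3*s)/2 = 1 + (-3/2 + 3*s/2) = -½ + 3*s/2)
A(z) = -2
r(E) = -2*√E
1/r(K) = 1/(-4*I*√7) = I*√7/28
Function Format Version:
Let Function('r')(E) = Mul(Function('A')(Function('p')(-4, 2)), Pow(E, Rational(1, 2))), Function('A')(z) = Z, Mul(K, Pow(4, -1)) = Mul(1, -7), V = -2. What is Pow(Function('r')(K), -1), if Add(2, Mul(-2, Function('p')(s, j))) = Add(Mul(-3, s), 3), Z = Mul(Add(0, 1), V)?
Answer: Mul(Rational(1, 28), I, Pow(7, Rational(1, 2))) ≈ Mul(0.094491, I)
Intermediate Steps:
K = -28 (K = Mul(4, Mul(1, -7)) = Mul(4, -7) = -28)
Z = -2 (Z = Mul(Add(0, 1), -2) = Mul(1, -2) = -2)
Function('p')(s, j) = Add(Rational(-1, 2), Mul(Rational(3, 2), s)) (Function('p')(s, j) = Add(1, Mul(Rational(-1, 2), Add(Mul(-3, s), 3))) = Add(1, Mul(Rational(-1, 2), Add(3, Mul(-3, s)))) = Add(1, Add(Rational(-3, 2), Mul(Rational(3, 2), s))) = Add(Rational(-1, 2), Mul(Rational(3, 2), s)))
Function('A')(z) = -2
Function('r')(E) = Mul(-2, Pow(E, Rational(1, 2)))
Pow(Function('r')(K), -1) = Pow(Mul(-2, Pow(-28, Rational(1, 2))), -1) = Pow(Mul(-2, Mul(2, I, Pow(7, Rational(1, 2)))), -1) = Pow(Mul(-4, I, Pow(7, Rational(1, 2))), -1) = Mul(Rational(1, 28), I, Pow(7, Rational(1, 2)))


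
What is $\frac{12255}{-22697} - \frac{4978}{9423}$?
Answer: $- \frac{228464531}{213873831} \approx -1.0682$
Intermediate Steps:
$\frac{12255}{-22697} - \frac{4978}{9423} = 12255 \left(- \frac{1}{22697}\right) - \frac{4978}{9423} = - \frac{12255}{22697} - \frac{4978}{9423} = - \frac{228464531}{213873831}$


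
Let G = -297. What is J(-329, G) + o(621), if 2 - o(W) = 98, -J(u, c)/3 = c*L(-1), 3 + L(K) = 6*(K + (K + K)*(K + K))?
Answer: 13269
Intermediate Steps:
L(K) = -3 + 6*K + 24*K² (L(K) = -3 + 6*(K + (K + K)*(K + K)) = -3 + 6*(K + (2*K)*(2*K)) = -3 + 6*(K + 4*K²) = -3 + (6*K + 24*K²) = -3 + 6*K + 24*K²)
J(u, c) = -45*c (J(u, c) = -3*c*(-3 + 6*(-1) + 24*(-1)²) = -3*c*(-3 - 6 + 24*1) = -3*c*(-3 - 6 + 24) = -3*c*15 = -45*c)
o(W) = -96 (o(W) = 2 - 1*98 = 2 - 98 = -96)
J(-329, G) + o(621) = -45*(-297) - 96 = 13365 - 96 = 13269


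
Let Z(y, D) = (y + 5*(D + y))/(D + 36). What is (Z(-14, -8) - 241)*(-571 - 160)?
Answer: 1255858/7 ≈ 1.7941e+5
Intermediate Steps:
Z(y, D) = (5*D + 6*y)/(36 + D) (Z(y, D) = (y + (5*D + 5*y))/(36 + D) = (5*D + 6*y)/(36 + D))
(Z(-14, -8) - 241)*(-571 - 160) = ((5*(-8) + 6*(-14))/(36 - 8) - 241)*(-571 - 160) = ((-40 - 84)/28 - 241)*(-731) = ((1/28)*(-124) - 241)*(-731) = (-31/7 - 241)*(-731) = -1718/7*(-731) = 1255858/7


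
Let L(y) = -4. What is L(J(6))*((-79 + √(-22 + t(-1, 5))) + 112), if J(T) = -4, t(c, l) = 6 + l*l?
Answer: -144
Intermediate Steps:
t(c, l) = 6 + l²
L(J(6))*((-79 + √(-22 + t(-1, 5))) + 112) = -4*((-79 + √(-22 + (6 + 5²))) + 112) = -4*((-79 + √(-22 + (6 + 25))) + 112) = -4*((-79 + √(-22 + 31)) + 112) = -4*((-79 + √9) + 112) = -4*((-79 + 3) + 112) = -4*(-76 + 112) = -4*36 = -144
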